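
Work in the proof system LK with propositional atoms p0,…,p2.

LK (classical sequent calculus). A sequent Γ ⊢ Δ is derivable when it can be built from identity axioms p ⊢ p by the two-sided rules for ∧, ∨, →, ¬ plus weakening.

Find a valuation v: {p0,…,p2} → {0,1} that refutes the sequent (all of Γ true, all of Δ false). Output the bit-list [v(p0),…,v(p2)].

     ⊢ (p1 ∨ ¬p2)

Enumerate valuations to refute Γ ⊢ Δ:
  v=000: Γ:[] Δ:[(p1 ∨ ¬p2)=T] refutes=False
  v=001: Γ:[] Δ:[(p1 ∨ ¬p2)=F] refutes=True  ← countermodel

Result: [0, 0, 1]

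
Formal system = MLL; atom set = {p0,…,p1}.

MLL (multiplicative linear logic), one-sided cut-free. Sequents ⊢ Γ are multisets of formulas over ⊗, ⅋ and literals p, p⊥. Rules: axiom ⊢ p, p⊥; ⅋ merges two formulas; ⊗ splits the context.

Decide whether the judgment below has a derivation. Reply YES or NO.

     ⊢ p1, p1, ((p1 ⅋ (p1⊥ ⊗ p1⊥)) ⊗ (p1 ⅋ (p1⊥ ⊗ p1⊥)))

Derivation (root first):
[⊗]  ⊢ p1, p1, ((p1 ⅋ (p1⊥ ⊗ p1⊥)) ⊗ (p1 ⅋ (p1⊥ ⊗ p1⊥)))
  [⅋]  ⊢ p1, (p1 ⅋ (p1⊥ ⊗ p1⊥))
    [⊗]  ⊢ p1, p1, (p1⊥ ⊗ p1⊥)
      [Ax]  ⊢ p1, p1⊥
      [Ax]  ⊢ p1, p1⊥
  [⅋]  ⊢ p1, (p1 ⅋ (p1⊥ ⊗ p1⊥))
    [⊗]  ⊢ p1, p1, (p1⊥ ⊗ p1⊥)
      [Ax]  ⊢ p1, p1⊥
      [Ax]  ⊢ p1, p1⊥

Result: YES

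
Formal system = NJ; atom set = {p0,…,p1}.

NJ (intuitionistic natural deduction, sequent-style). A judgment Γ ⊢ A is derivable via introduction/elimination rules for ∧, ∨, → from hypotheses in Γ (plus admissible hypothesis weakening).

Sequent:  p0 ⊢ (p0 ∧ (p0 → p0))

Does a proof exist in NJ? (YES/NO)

Derivation (root first):
[∧I] p0 ⊢ (p0 ∧ (p0 → p0))
  [Ax] p0 ⊢ p0
  [→I]  ⊢ (p0 → p0)
    [Ax] p0 ⊢ p0

Result: YES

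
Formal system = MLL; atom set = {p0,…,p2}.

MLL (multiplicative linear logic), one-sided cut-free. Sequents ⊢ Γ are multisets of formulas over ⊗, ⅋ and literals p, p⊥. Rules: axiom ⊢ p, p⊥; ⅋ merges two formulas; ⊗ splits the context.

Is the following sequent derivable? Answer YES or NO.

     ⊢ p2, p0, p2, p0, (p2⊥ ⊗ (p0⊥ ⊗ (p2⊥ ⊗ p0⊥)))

Derivation trace:
[⊗]  ⊢ p2, p0, p2, p0, (p2⊥ ⊗ (p0⊥ ⊗ (p2⊥ ⊗ p0⊥)))
  [Ax]  ⊢ p2, p2⊥
  [⊗]  ⊢ p0, p2, p0, (p0⊥ ⊗ (p2⊥ ⊗ p0⊥))
    [Ax]  ⊢ p0, p0⊥
    [⊗]  ⊢ p2, p0, (p2⊥ ⊗ p0⊥)
      [Ax]  ⊢ p2, p2⊥
      [Ax]  ⊢ p0, p0⊥

Result: YES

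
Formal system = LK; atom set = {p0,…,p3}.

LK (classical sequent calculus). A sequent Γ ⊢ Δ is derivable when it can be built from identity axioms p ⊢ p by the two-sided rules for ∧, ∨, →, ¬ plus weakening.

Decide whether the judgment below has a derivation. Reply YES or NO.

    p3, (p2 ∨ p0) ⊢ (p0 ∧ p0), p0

Search for a countermodel by truth-table:
  v=0000: Γ:[p3=F, (p2 ∨ p0)=F] Δ:[(p0 ∧ p0)=F, p0=F] refutes=False
  v=0001: Γ:[p3=T, (p2 ∨ p0)=F] Δ:[(p0 ∧ p0)=F, p0=F] refutes=False
  v=0010: Γ:[p3=F, (p2 ∨ p0)=T] Δ:[(p0 ∧ p0)=F, p0=F] refutes=False
  v=0011: Γ:[p3=T, (p2 ∨ p0)=T] Δ:[(p0 ∧ p0)=F, p0=F] refutes=True  ← countermodel

Result: NO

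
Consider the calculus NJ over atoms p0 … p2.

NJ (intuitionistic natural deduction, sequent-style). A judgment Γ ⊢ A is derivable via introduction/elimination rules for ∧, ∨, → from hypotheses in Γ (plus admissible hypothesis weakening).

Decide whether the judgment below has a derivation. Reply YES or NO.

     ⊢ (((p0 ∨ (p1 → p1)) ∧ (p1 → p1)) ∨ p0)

Derivation (root first):
[∨I₁]  ⊢ (((p0 ∨ (p1 → p1)) ∧ (p1 → p1)) ∨ p0)
  [∧I]  ⊢ ((p0 ∨ (p1 → p1)) ∧ (p1 → p1))
    [∨I₂]  ⊢ (p0 ∨ (p1 → p1))
      [→I]  ⊢ (p1 → p1)
        [Ax] p1 ⊢ p1
    [→I]  ⊢ (p1 → p1)
      [Ax] p1 ⊢ p1

Result: YES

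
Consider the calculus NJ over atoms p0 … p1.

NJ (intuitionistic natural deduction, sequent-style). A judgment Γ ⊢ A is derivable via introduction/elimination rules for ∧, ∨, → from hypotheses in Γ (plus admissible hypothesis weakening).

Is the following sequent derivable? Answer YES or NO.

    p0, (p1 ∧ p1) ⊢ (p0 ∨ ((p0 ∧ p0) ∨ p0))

Proof tree:
[∨I₂] p0, (p1 ∧ p1) ⊢ (p0 ∨ ((p0 ∧ p0) ∨ p0))
  [∨I₁] p0, (p1 ∧ p1) ⊢ ((p0 ∧ p0) ∨ p0)
    [Wk] p0, (p1 ∧ p1) ⊢ (p0 ∧ p0)
      [∧I] p0 ⊢ (p0 ∧ p0)
        [Ax] p0 ⊢ p0
        [Ax] p0 ⊢ p0

Result: YES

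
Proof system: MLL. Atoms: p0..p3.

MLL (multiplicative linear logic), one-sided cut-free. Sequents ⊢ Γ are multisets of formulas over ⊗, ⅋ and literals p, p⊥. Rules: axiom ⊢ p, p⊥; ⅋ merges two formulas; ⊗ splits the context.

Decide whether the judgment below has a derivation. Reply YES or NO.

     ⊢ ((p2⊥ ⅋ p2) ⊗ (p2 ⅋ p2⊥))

Derivation trace:
[⊗]  ⊢ ((p2⊥ ⅋ p2) ⊗ (p2 ⅋ p2⊥))
  [⅋]  ⊢ (p2⊥ ⅋ p2)
    [Ax]  ⊢ p2, p2⊥
  [⅋]  ⊢ (p2 ⅋ p2⊥)
    [Ax]  ⊢ p2, p2⊥

Result: YES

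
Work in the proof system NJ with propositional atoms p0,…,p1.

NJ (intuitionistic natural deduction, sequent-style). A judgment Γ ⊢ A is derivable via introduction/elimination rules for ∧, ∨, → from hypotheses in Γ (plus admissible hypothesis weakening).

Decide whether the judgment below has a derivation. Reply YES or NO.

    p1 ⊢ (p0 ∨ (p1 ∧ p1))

Derivation trace:
[∨I₂] p1 ⊢ (p0 ∨ (p1 ∧ p1))
  [∧I] p1 ⊢ (p1 ∧ p1)
    [Ax] p1 ⊢ p1
    [Ax] p1 ⊢ p1

Result: YES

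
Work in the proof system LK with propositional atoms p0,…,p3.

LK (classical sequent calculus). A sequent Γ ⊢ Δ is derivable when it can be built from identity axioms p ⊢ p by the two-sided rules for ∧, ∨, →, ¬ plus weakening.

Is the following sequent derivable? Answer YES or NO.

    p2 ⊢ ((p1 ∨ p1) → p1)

Derivation (root first):
[WL] p2 ⊢ ((p1 ∨ p1) → p1)
  [→R]  ⊢ ((p1 ∨ p1) → p1)
    [∨L] (p1 ∨ p1) ⊢ p1
      [Ax] p1 ⊢ p1
      [Ax] p1 ⊢ p1

Result: YES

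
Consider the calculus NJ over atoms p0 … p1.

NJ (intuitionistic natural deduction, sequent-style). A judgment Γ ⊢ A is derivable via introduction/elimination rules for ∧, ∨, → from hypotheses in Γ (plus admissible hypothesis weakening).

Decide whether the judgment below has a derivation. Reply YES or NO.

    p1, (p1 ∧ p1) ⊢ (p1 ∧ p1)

Proof tree:
[Wk] p1, (p1 ∧ p1) ⊢ (p1 ∧ p1)
  [∧I] p1 ⊢ (p1 ∧ p1)
    [Ax] p1 ⊢ p1
    [Ax] p1 ⊢ p1

Result: YES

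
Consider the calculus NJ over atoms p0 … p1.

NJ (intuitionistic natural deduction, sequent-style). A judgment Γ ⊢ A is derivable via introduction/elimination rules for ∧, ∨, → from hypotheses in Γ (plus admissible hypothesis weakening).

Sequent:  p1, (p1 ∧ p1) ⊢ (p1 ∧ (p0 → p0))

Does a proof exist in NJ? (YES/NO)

Derivation (root first):
[Wk] p1, (p1 ∧ p1) ⊢ (p1 ∧ (p0 → p0))
  [∧I] p1 ⊢ (p1 ∧ (p0 → p0))
    [Ax] p1 ⊢ p1
    [→I]  ⊢ (p0 → p0)
      [Ax] p0 ⊢ p0

Result: YES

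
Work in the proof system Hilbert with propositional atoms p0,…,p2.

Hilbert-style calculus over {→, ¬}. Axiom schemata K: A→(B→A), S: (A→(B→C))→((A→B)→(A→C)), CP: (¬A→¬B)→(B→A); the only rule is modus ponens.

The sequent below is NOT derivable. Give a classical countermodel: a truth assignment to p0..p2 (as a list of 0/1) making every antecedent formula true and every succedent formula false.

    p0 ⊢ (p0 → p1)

Truth-table refutation:
  v=000: Γ:[p0=F] Δ:[(p0 → p1)=T] refutes=False
  v=001: Γ:[p0=F] Δ:[(p0 → p1)=T] refutes=False
  v=010: Γ:[p0=F] Δ:[(p0 → p1)=T] refutes=False
  v=011: Γ:[p0=F] Δ:[(p0 → p1)=T] refutes=False
  v=100: Γ:[p0=T] Δ:[(p0 → p1)=F] refutes=True  ← countermodel

Result: [1, 0, 0]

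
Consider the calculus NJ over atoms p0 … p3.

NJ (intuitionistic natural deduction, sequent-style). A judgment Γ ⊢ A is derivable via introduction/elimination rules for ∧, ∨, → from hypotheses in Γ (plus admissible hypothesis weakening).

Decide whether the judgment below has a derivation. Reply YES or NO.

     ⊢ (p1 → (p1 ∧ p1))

Proof tree:
[→I]  ⊢ (p1 → (p1 ∧ p1))
  [∧I] p1 ⊢ (p1 ∧ p1)
    [Ax] p1 ⊢ p1
    [Ax] p1 ⊢ p1

Result: YES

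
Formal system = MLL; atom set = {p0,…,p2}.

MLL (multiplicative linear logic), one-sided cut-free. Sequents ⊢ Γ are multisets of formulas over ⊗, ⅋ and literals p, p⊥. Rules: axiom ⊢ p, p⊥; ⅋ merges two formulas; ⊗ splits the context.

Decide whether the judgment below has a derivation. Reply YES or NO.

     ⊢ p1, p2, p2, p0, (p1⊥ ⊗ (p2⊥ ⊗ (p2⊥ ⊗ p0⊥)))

Derivation (root first):
[⊗]  ⊢ p1, p2, p2, p0, (p1⊥ ⊗ (p2⊥ ⊗ (p2⊥ ⊗ p0⊥)))
  [Ax]  ⊢ p1, p1⊥
  [⊗]  ⊢ p2, p2, p0, (p2⊥ ⊗ (p2⊥ ⊗ p0⊥))
    [Ax]  ⊢ p2, p2⊥
    [⊗]  ⊢ p2, p0, (p2⊥ ⊗ p0⊥)
      [Ax]  ⊢ p2, p2⊥
      [Ax]  ⊢ p0, p0⊥

Result: YES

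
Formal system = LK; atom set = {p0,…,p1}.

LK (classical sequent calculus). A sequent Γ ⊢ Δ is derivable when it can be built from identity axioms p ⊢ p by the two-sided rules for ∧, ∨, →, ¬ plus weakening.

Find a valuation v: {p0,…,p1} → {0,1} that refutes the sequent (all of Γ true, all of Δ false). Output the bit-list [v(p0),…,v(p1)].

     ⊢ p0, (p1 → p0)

Truth-table refutation:
  v=00: Γ:[] Δ:[p0=F, (p1 → p0)=T] refutes=False
  v=01: Γ:[] Δ:[p0=F, (p1 → p0)=F] refutes=True  ← countermodel

Result: [0, 1]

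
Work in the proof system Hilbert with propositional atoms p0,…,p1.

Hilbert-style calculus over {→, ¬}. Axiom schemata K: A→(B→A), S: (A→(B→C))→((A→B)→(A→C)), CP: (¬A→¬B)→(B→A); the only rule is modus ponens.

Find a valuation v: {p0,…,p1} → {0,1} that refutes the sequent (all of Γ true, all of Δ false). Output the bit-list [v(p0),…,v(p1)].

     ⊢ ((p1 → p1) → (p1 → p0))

Truth-table refutation:
  v=00: Γ:[] Δ:[((p1 → p1) → (p1 → p0))=T] refutes=False
  v=01: Γ:[] Δ:[((p1 → p1) → (p1 → p0))=F] refutes=True  ← countermodel

Result: [0, 1]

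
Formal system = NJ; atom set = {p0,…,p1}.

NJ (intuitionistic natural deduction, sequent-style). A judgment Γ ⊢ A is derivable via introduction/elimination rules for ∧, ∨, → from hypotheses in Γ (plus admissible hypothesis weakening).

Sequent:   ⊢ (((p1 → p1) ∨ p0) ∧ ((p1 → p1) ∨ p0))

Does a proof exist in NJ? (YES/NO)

Proof tree:
[∧I]  ⊢ (((p1 → p1) ∨ p0) ∧ ((p1 → p1) ∨ p0))
  [∨I₁]  ⊢ ((p1 → p1) ∨ p0)
    [→I]  ⊢ (p1 → p1)
      [Ax] p1 ⊢ p1
  [∨I₁]  ⊢ ((p1 → p1) ∨ p0)
    [→I]  ⊢ (p1 → p1)
      [Ax] p1 ⊢ p1

Result: YES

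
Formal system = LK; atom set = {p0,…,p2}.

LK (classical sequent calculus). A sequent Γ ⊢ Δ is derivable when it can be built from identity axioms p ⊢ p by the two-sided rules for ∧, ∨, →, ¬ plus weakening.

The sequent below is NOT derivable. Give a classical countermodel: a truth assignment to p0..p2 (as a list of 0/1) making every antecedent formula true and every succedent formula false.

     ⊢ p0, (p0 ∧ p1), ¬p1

Enumerate valuations to refute Γ ⊢ Δ:
  v=000: Γ:[] Δ:[p0=F, (p0 ∧ p1)=F, ¬p1=T] refutes=False
  v=001: Γ:[] Δ:[p0=F, (p0 ∧ p1)=F, ¬p1=T] refutes=False
  v=010: Γ:[] Δ:[p0=F, (p0 ∧ p1)=F, ¬p1=F] refutes=True  ← countermodel

Result: [0, 1, 0]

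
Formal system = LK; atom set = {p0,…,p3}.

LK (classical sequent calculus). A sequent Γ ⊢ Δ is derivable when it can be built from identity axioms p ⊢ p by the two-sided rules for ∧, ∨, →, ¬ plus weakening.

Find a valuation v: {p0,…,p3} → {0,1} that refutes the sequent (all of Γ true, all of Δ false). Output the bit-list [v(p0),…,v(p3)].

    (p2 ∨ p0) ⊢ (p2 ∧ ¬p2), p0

Enumerate valuations to refute Γ ⊢ Δ:
  v=0000: Γ:[(p2 ∨ p0)=F] Δ:[(p2 ∧ ¬p2)=F, p0=F] refutes=False
  v=0001: Γ:[(p2 ∨ p0)=F] Δ:[(p2 ∧ ¬p2)=F, p0=F] refutes=False
  v=0010: Γ:[(p2 ∨ p0)=T] Δ:[(p2 ∧ ¬p2)=F, p0=F] refutes=True  ← countermodel

Result: [0, 0, 1, 0]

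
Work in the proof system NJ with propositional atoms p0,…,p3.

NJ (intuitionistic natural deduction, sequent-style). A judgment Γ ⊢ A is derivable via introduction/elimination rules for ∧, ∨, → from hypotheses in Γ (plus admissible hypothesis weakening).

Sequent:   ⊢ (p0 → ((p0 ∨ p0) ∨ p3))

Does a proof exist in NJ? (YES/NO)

Derivation (root first):
[→I]  ⊢ (p0 → ((p0 ∨ p0) ∨ p3))
  [∨I₁] p0 ⊢ ((p0 ∨ p0) ∨ p3)
    [∨I₂] p0 ⊢ (p0 ∨ p0)
      [Ax] p0 ⊢ p0

Result: YES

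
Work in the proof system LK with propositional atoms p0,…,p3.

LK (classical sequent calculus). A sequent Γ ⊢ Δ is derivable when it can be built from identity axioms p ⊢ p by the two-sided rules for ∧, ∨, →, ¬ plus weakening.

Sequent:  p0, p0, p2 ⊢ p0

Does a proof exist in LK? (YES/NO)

Proof tree:
[WL] p0, p0, p2 ⊢ p0
  [WL] p0, p0 ⊢ p0
    [Ax] p0 ⊢ p0

Result: YES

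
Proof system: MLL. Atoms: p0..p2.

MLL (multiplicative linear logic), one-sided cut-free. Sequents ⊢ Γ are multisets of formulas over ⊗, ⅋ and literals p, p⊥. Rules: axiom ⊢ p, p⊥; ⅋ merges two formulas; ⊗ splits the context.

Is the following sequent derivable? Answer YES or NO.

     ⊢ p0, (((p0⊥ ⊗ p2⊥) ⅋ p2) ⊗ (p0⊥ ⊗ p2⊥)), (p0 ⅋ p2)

Derivation trace:
[⅋]  ⊢ p0, (((p0⊥ ⊗ p2⊥) ⅋ p2) ⊗ (p0⊥ ⊗ p2⊥)), (p0 ⅋ p2)
  [⊗]  ⊢ p0, p0, p2, (((p0⊥ ⊗ p2⊥) ⅋ p2) ⊗ (p0⊥ ⊗ p2⊥))
    [⅋]  ⊢ p0, ((p0⊥ ⊗ p2⊥) ⅋ p2)
      [⊗]  ⊢ p0, p2, (p0⊥ ⊗ p2⊥)
        [Ax]  ⊢ p0, p0⊥
        [Ax]  ⊢ p2, p2⊥
    [⊗]  ⊢ p0, p2, (p0⊥ ⊗ p2⊥)
      [Ax]  ⊢ p0, p0⊥
      [Ax]  ⊢ p2, p2⊥

Result: YES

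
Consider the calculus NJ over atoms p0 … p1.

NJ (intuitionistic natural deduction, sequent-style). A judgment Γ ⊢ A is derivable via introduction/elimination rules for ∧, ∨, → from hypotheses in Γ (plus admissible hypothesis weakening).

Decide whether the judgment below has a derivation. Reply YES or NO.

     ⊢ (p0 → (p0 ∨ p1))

Proof tree:
[→I]  ⊢ (p0 → (p0 ∨ p1))
  [∨I₁] p0 ⊢ (p0 ∨ p1)
    [Ax] p0 ⊢ p0

Result: YES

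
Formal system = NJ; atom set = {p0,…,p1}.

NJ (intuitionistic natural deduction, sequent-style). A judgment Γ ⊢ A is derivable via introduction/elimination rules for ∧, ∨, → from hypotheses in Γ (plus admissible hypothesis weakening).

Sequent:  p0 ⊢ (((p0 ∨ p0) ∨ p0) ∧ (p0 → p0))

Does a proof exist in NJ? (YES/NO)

Derivation trace:
[∧I] p0 ⊢ (((p0 ∨ p0) ∨ p0) ∧ (p0 → p0))
  [∨I₁] p0 ⊢ ((p0 ∨ p0) ∨ p0)
    [∨I₂] p0 ⊢ (p0 ∨ p0)
      [Ax] p0 ⊢ p0
  [→I]  ⊢ (p0 → p0)
    [Ax] p0 ⊢ p0

Result: YES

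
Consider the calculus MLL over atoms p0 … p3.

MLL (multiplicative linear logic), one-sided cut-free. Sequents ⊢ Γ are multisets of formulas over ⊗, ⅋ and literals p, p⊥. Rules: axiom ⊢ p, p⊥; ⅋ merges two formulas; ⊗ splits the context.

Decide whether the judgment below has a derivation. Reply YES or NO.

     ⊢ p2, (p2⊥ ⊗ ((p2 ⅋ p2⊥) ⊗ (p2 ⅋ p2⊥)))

Derivation (root first):
[⊗]  ⊢ p2, (p2⊥ ⊗ ((p2 ⅋ p2⊥) ⊗ (p2 ⅋ p2⊥)))
  [Ax]  ⊢ p2, p2⊥
  [⊗]  ⊢ ((p2 ⅋ p2⊥) ⊗ (p2 ⅋ p2⊥))
    [⅋]  ⊢ (p2 ⅋ p2⊥)
      [Ax]  ⊢ p2, p2⊥
    [⅋]  ⊢ (p2 ⅋ p2⊥)
      [Ax]  ⊢ p2, p2⊥

Result: YES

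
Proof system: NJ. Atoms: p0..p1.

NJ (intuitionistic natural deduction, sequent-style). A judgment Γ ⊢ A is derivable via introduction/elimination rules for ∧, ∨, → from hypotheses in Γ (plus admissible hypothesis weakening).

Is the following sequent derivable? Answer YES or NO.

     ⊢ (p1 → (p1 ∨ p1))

Proof tree:
[→I]  ⊢ (p1 → (p1 ∨ p1))
  [∨I₁] p1 ⊢ (p1 ∨ p1)
    [Ax] p1 ⊢ p1

Result: YES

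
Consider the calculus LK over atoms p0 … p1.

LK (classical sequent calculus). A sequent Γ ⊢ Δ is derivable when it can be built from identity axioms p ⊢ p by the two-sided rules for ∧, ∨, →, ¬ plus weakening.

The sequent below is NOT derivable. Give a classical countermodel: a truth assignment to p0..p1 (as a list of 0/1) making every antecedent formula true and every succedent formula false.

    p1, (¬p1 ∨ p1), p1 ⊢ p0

Search for a countermodel by truth-table:
  v=00: Γ:[p1=F, (¬p1 ∨ p1)=T, p1=F] Δ:[p0=F] refutes=False
  v=01: Γ:[p1=T, (¬p1 ∨ p1)=T, p1=T] Δ:[p0=F] refutes=True  ← countermodel

Result: [0, 1]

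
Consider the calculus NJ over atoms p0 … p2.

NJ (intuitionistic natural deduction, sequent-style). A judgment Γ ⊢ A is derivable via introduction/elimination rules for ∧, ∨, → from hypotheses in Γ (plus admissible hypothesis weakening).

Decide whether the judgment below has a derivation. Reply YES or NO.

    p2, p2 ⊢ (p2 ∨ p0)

Proof tree:
[Wk] p2, p2 ⊢ (p2 ∨ p0)
  [∨I₁] p2 ⊢ (p2 ∨ p0)
    [Ax] p2 ⊢ p2

Result: YES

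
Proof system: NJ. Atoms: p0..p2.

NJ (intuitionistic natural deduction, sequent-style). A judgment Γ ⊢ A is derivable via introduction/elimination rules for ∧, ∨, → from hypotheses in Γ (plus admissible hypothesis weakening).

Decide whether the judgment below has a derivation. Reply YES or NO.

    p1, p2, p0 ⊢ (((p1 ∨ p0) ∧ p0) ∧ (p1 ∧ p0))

Derivation trace:
[∧I] p1, p2, p0 ⊢ (((p1 ∨ p0) ∧ p0) ∧ (p1 ∧ p0))
  [Wk] p0, p2 ⊢ ((p1 ∨ p0) ∧ p0)
    [∧I] p0 ⊢ ((p1 ∨ p0) ∧ p0)
      [∨I₂] p0 ⊢ (p1 ∨ p0)
        [Ax] p0 ⊢ p0
      [Ax] p0 ⊢ p0
  [∧I] p1, p0 ⊢ (p1 ∧ p0)
    [Ax] p1 ⊢ p1
    [Ax] p0 ⊢ p0

Result: YES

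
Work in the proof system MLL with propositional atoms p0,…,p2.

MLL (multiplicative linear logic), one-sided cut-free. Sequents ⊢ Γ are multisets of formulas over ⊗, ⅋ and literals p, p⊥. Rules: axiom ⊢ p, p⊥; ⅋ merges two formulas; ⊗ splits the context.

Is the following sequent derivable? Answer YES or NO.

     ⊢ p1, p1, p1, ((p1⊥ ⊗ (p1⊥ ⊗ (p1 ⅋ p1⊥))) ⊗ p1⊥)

Proof tree:
[⊗]  ⊢ p1, p1, p1, ((p1⊥ ⊗ (p1⊥ ⊗ (p1 ⅋ p1⊥))) ⊗ p1⊥)
  [⊗]  ⊢ p1, p1, (p1⊥ ⊗ (p1⊥ ⊗ (p1 ⅋ p1⊥)))
    [Ax]  ⊢ p1, p1⊥
    [⊗]  ⊢ p1, (p1⊥ ⊗ (p1 ⅋ p1⊥))
      [Ax]  ⊢ p1, p1⊥
      [⅋]  ⊢ (p1 ⅋ p1⊥)
        [Ax]  ⊢ p1, p1⊥
  [Ax]  ⊢ p1, p1⊥

Result: YES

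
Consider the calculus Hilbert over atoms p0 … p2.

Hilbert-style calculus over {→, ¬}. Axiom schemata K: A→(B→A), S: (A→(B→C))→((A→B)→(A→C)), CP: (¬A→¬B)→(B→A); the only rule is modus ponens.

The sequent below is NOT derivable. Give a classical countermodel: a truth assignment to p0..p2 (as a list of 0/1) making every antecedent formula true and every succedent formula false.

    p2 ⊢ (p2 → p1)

Search for a countermodel by truth-table:
  v=000: Γ:[p2=F] Δ:[(p2 → p1)=T] refutes=False
  v=001: Γ:[p2=T] Δ:[(p2 → p1)=F] refutes=True  ← countermodel

Result: [0, 0, 1]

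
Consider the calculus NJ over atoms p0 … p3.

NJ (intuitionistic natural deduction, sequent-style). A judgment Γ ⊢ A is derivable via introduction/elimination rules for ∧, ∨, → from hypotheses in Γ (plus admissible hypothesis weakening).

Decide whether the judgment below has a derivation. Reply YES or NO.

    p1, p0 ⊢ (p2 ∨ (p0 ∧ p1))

Proof tree:
[∨I₂] p1, p0 ⊢ (p2 ∨ (p0 ∧ p1))
  [∧I] p1, p0 ⊢ (p0 ∧ p1)
    [Ax] p0 ⊢ p0
    [Ax] p1 ⊢ p1

Result: YES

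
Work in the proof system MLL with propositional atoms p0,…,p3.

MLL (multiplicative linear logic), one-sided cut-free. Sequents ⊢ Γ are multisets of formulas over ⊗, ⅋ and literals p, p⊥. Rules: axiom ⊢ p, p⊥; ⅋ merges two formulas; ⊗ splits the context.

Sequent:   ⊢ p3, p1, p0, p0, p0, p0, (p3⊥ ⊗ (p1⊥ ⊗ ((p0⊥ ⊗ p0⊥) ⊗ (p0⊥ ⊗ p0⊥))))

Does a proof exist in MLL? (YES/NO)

Derivation (root first):
[⊗]  ⊢ p3, p1, p0, p0, p0, p0, (p3⊥ ⊗ (p1⊥ ⊗ ((p0⊥ ⊗ p0⊥) ⊗ (p0⊥ ⊗ p0⊥))))
  [Ax]  ⊢ p3, p3⊥
  [⊗]  ⊢ p1, p0, p0, p0, p0, (p1⊥ ⊗ ((p0⊥ ⊗ p0⊥) ⊗ (p0⊥ ⊗ p0⊥)))
    [Ax]  ⊢ p1, p1⊥
    [⊗]  ⊢ p0, p0, p0, p0, ((p0⊥ ⊗ p0⊥) ⊗ (p0⊥ ⊗ p0⊥))
      [⊗]  ⊢ p0, p0, (p0⊥ ⊗ p0⊥)
        [Ax]  ⊢ p0, p0⊥
        [Ax]  ⊢ p0, p0⊥
      [⊗]  ⊢ p0, p0, (p0⊥ ⊗ p0⊥)
        [Ax]  ⊢ p0, p0⊥
        [Ax]  ⊢ p0, p0⊥

Result: YES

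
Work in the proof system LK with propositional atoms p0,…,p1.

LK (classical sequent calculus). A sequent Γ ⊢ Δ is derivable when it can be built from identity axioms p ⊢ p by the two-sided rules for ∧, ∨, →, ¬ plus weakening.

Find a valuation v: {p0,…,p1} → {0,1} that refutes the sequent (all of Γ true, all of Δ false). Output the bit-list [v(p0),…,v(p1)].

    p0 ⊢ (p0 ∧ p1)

Search for a countermodel by truth-table:
  v=00: Γ:[p0=F] Δ:[(p0 ∧ p1)=F] refutes=False
  v=01: Γ:[p0=F] Δ:[(p0 ∧ p1)=F] refutes=False
  v=10: Γ:[p0=T] Δ:[(p0 ∧ p1)=F] refutes=True  ← countermodel

Result: [1, 0]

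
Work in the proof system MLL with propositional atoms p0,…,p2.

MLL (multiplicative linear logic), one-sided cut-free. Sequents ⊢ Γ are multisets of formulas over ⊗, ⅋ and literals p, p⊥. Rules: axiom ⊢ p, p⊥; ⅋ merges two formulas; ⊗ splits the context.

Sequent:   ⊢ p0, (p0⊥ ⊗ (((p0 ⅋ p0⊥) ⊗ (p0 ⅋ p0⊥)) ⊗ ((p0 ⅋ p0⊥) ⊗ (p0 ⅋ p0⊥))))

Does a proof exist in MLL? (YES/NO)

Proof tree:
[⊗]  ⊢ p0, (p0⊥ ⊗ (((p0 ⅋ p0⊥) ⊗ (p0 ⅋ p0⊥)) ⊗ ((p0 ⅋ p0⊥) ⊗ (p0 ⅋ p0⊥))))
  [Ax]  ⊢ p0, p0⊥
  [⊗]  ⊢ (((p0 ⅋ p0⊥) ⊗ (p0 ⅋ p0⊥)) ⊗ ((p0 ⅋ p0⊥) ⊗ (p0 ⅋ p0⊥)))
    [⊗]  ⊢ ((p0 ⅋ p0⊥) ⊗ (p0 ⅋ p0⊥))
      [⅋]  ⊢ (p0 ⅋ p0⊥)
        [Ax]  ⊢ p0, p0⊥
      [⅋]  ⊢ (p0 ⅋ p0⊥)
        [Ax]  ⊢ p0, p0⊥
    [⊗]  ⊢ ((p0 ⅋ p0⊥) ⊗ (p0 ⅋ p0⊥))
      [⅋]  ⊢ (p0 ⅋ p0⊥)
        [Ax]  ⊢ p0, p0⊥
      [⅋]  ⊢ (p0 ⅋ p0⊥)
        [Ax]  ⊢ p0, p0⊥

Result: YES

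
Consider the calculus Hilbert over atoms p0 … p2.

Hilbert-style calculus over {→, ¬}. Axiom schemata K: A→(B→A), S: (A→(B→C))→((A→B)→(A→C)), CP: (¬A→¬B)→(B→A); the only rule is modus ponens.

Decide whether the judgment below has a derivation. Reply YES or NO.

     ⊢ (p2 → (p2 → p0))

Search for a countermodel by truth-table:
  v=000: Γ:[] Δ:[(p2 → (p2 → p0))=T] refutes=False
  v=001: Γ:[] Δ:[(p2 → (p2 → p0))=F] refutes=True  ← countermodel

Result: NO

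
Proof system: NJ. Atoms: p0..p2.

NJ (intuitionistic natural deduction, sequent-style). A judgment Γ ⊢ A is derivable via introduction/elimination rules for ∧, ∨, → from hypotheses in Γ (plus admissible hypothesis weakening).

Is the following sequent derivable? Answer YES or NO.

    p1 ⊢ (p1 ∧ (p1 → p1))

Derivation trace:
[∧I] p1 ⊢ (p1 ∧ (p1 → p1))
  [Ax] p1 ⊢ p1
  [→I]  ⊢ (p1 → p1)
    [Ax] p1 ⊢ p1

Result: YES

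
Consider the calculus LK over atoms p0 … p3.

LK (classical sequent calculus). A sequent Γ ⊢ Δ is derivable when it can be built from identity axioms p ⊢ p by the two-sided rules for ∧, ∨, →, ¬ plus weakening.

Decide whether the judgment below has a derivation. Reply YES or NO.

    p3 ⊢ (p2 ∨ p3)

Derivation trace:
[∨R] p3 ⊢ (p2 ∨ p3)
  [WR] p3 ⊢ p3, p2
    [Ax] p3 ⊢ p3

Result: YES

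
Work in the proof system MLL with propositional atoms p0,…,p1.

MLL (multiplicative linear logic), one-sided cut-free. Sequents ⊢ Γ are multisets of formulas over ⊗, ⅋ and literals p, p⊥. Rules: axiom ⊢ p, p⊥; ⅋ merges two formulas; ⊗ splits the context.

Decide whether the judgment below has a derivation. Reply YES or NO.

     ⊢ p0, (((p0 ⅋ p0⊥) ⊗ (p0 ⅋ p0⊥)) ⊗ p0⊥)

Proof tree:
[⊗]  ⊢ p0, (((p0 ⅋ p0⊥) ⊗ (p0 ⅋ p0⊥)) ⊗ p0⊥)
  [⊗]  ⊢ ((p0 ⅋ p0⊥) ⊗ (p0 ⅋ p0⊥))
    [⅋]  ⊢ (p0 ⅋ p0⊥)
      [Ax]  ⊢ p0, p0⊥
    [⅋]  ⊢ (p0 ⅋ p0⊥)
      [Ax]  ⊢ p0, p0⊥
  [Ax]  ⊢ p0, p0⊥

Result: YES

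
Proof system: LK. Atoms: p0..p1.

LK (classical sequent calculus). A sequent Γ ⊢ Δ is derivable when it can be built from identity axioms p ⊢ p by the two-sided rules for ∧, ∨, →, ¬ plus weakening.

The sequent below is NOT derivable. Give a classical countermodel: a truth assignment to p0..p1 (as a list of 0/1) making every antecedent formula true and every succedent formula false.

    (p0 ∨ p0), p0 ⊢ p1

Truth-table refutation:
  v=00: Γ:[(p0 ∨ p0)=F, p0=F] Δ:[p1=F] refutes=False
  v=01: Γ:[(p0 ∨ p0)=F, p0=F] Δ:[p1=T] refutes=False
  v=10: Γ:[(p0 ∨ p0)=T, p0=T] Δ:[p1=F] refutes=True  ← countermodel

Result: [1, 0]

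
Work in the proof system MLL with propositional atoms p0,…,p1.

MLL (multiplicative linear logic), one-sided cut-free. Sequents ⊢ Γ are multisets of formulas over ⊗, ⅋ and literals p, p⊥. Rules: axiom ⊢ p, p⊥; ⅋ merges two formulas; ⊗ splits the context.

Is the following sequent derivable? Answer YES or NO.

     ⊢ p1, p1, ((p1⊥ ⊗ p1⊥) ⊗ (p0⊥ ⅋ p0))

Derivation trace:
[⊗]  ⊢ p1, p1, ((p1⊥ ⊗ p1⊥) ⊗ (p0⊥ ⅋ p0))
  [⊗]  ⊢ p1, p1, (p1⊥ ⊗ p1⊥)
    [Ax]  ⊢ p1, p1⊥
    [Ax]  ⊢ p1, p1⊥
  [⅋]  ⊢ (p0⊥ ⅋ p0)
    [Ax]  ⊢ p0, p0⊥

Result: YES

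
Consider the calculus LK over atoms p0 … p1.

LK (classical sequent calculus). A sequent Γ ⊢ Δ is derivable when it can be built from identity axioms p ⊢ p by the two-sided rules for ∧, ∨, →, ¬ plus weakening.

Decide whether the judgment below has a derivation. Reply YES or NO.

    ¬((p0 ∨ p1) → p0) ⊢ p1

Derivation (root first):
[¬L] ¬((p0 ∨ p1) → p0) ⊢ p1
  [→R]  ⊢ p1, ((p0 ∨ p1) → p0)
    [∨L] (p0 ∨ p1) ⊢ p1, p0
      [Ax] p0 ⊢ p0
      [Ax] p1 ⊢ p1

Result: YES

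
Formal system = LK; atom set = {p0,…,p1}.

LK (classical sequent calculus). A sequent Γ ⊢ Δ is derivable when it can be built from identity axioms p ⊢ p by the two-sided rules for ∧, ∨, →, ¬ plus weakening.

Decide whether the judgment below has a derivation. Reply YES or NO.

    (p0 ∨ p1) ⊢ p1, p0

Proof tree:
[∨L] (p0 ∨ p1) ⊢ p1, p0
  [WR] p0 ⊢ p0, p1
    [Ax] p0 ⊢ p0
  [Ax] p1 ⊢ p1

Result: YES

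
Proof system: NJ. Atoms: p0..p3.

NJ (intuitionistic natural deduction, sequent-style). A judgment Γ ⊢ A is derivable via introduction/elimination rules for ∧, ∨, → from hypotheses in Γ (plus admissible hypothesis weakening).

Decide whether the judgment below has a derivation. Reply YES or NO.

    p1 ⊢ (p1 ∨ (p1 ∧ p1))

Derivation (root first):
[∨I₂] p1 ⊢ (p1 ∨ (p1 ∧ p1))
  [∧I] p1 ⊢ (p1 ∧ p1)
    [Ax] p1 ⊢ p1
    [Ax] p1 ⊢ p1

Result: YES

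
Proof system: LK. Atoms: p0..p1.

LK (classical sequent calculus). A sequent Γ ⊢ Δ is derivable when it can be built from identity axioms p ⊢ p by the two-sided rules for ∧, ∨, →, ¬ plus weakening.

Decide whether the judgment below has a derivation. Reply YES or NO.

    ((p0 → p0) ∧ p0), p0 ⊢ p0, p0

Proof tree:
[WL] ((p0 → p0) ∧ p0), p0 ⊢ p0, p0
  [∧L] ((p0 → p0) ∧ p0) ⊢ p0, p0
    [WR] p0, (p0 → p0) ⊢ p0, p0
      [→L] p0, (p0 → p0) ⊢ p0
        [Ax] p0 ⊢ p0
        [Ax] p0 ⊢ p0

Result: YES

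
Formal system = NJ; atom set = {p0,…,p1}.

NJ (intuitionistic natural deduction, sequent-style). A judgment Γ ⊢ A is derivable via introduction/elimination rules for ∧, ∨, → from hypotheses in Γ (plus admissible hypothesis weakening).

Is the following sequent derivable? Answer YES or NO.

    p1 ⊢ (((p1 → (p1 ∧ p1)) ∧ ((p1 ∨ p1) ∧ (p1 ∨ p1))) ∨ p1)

Proof tree:
[∨I₁] p1 ⊢ (((p1 → (p1 ∧ p1)) ∧ ((p1 ∨ p1) ∧ (p1 ∨ p1))) ∨ p1)
  [∧I] p1 ⊢ ((p1 → (p1 ∧ p1)) ∧ ((p1 ∨ p1) ∧ (p1 ∨ p1)))
    [→I]  ⊢ (p1 → (p1 ∧ p1))
      [∧I] p1 ⊢ (p1 ∧ p1)
        [Ax] p1 ⊢ p1
        [Ax] p1 ⊢ p1
    [∧I] p1 ⊢ ((p1 ∨ p1) ∧ (p1 ∨ p1))
      [∨I₂] p1 ⊢ (p1 ∨ p1)
        [Ax] p1 ⊢ p1
      [∨I₂] p1 ⊢ (p1 ∨ p1)
        [Ax] p1 ⊢ p1

Result: YES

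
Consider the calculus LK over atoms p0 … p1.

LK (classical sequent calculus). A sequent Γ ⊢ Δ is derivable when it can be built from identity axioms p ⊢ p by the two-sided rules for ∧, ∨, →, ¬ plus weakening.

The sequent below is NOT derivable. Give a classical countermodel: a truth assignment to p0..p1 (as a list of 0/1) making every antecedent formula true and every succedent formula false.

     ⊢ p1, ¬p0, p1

Truth-table refutation:
  v=00: Γ:[] Δ:[p1=F, ¬p0=T, p1=F] refutes=False
  v=01: Γ:[] Δ:[p1=T, ¬p0=T, p1=T] refutes=False
  v=10: Γ:[] Δ:[p1=F, ¬p0=F, p1=F] refutes=True  ← countermodel

Result: [1, 0]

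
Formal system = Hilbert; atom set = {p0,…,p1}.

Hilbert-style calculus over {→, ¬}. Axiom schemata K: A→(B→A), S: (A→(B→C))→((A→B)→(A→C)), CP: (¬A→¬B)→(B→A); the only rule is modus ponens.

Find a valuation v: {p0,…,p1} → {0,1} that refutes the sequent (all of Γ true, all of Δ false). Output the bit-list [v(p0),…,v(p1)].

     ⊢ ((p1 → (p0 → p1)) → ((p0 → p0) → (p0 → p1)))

Search for a countermodel by truth-table:
  v=00: Γ:[] Δ:[((p1 → (p0 → p1)) → ((p0 → p0) → (p0 → p1)))=T] refutes=False
  v=01: Γ:[] Δ:[((p1 → (p0 → p1)) → ((p0 → p0) → (p0 → p1)))=T] refutes=False
  v=10: Γ:[] Δ:[((p1 → (p0 → p1)) → ((p0 → p0) → (p0 → p1)))=F] refutes=True  ← countermodel

Result: [1, 0]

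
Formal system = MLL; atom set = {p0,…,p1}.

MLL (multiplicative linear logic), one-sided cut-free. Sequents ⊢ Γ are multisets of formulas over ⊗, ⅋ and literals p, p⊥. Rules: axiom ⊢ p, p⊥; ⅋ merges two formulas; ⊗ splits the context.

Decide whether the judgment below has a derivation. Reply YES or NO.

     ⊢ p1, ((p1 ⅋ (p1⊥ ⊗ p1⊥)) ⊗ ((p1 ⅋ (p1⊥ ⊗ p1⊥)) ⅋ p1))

Derivation trace:
[⊗]  ⊢ p1, ((p1 ⅋ (p1⊥ ⊗ p1⊥)) ⊗ ((p1 ⅋ (p1⊥ ⊗ p1⊥)) ⅋ p1))
  [⅋]  ⊢ p1, (p1 ⅋ (p1⊥ ⊗ p1⊥))
    [⊗]  ⊢ p1, p1, (p1⊥ ⊗ p1⊥)
      [Ax]  ⊢ p1, p1⊥
      [Ax]  ⊢ p1, p1⊥
  [⅋]  ⊢ ((p1 ⅋ (p1⊥ ⊗ p1⊥)) ⅋ p1)
    [⅋]  ⊢ p1, (p1 ⅋ (p1⊥ ⊗ p1⊥))
      [⊗]  ⊢ p1, p1, (p1⊥ ⊗ p1⊥)
        [Ax]  ⊢ p1, p1⊥
        [Ax]  ⊢ p1, p1⊥

Result: YES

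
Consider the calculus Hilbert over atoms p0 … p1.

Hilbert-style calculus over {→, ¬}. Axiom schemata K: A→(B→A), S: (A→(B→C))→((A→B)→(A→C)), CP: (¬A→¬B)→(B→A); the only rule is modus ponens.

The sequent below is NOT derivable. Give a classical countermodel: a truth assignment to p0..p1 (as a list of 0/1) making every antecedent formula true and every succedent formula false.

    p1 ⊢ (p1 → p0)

Enumerate valuations to refute Γ ⊢ Δ:
  v=00: Γ:[p1=F] Δ:[(p1 → p0)=T] refutes=False
  v=01: Γ:[p1=T] Δ:[(p1 → p0)=F] refutes=True  ← countermodel

Result: [0, 1]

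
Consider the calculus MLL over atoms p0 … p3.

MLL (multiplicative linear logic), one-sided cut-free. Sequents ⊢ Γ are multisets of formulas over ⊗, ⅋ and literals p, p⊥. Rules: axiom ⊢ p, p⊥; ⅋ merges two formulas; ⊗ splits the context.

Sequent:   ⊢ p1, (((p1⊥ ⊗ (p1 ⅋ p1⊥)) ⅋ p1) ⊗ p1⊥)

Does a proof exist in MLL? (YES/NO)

Derivation (root first):
[⊗]  ⊢ p1, (((p1⊥ ⊗ (p1 ⅋ p1⊥)) ⅋ p1) ⊗ p1⊥)
  [⅋]  ⊢ ((p1⊥ ⊗ (p1 ⅋ p1⊥)) ⅋ p1)
    [⊗]  ⊢ p1, (p1⊥ ⊗ (p1 ⅋ p1⊥))
      [Ax]  ⊢ p1, p1⊥
      [⅋]  ⊢ (p1 ⅋ p1⊥)
        [Ax]  ⊢ p1, p1⊥
  [Ax]  ⊢ p1, p1⊥

Result: YES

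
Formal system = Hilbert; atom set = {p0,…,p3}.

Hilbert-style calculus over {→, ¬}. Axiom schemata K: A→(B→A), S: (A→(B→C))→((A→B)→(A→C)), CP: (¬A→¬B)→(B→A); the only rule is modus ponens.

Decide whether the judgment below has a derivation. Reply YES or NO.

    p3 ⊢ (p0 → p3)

Derivation trace:
[MP] p3 ⊢ (p0 → p3)
  [K]  ⊢ (p3 → (p0 → p3))
  [MP] p3 ⊢ p3
    [MP] p3 ⊢ (p3 → p3)
      [K]  ⊢ (p3 → (p3 → p3))
      [Hyp] p3 ⊢ p3
    [Hyp] p3 ⊢ p3

Result: YES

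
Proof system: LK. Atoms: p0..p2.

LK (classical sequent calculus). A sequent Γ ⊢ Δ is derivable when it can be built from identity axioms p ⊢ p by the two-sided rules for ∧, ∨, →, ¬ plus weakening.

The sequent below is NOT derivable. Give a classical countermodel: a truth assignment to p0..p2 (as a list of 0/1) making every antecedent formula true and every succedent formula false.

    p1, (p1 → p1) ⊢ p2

Enumerate valuations to refute Γ ⊢ Δ:
  v=000: Γ:[p1=F, (p1 → p1)=T] Δ:[p2=F] refutes=False
  v=001: Γ:[p1=F, (p1 → p1)=T] Δ:[p2=T] refutes=False
  v=010: Γ:[p1=T, (p1 → p1)=T] Δ:[p2=F] refutes=True  ← countermodel

Result: [0, 1, 0]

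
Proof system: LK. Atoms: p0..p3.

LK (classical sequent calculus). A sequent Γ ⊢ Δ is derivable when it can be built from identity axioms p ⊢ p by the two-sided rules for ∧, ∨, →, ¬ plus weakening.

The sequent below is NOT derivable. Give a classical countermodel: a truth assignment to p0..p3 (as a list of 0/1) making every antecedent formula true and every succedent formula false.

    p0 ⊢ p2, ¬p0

Enumerate valuations to refute Γ ⊢ Δ:
  v=0000: Γ:[p0=F] Δ:[p2=F, ¬p0=T] refutes=False
  v=0001: Γ:[p0=F] Δ:[p2=F, ¬p0=T] refutes=False
  v=0010: Γ:[p0=F] Δ:[p2=T, ¬p0=T] refutes=False
  v=0011: Γ:[p0=F] Δ:[p2=T, ¬p0=T] refutes=False
  v=0100: Γ:[p0=F] Δ:[p2=F, ¬p0=T] refutes=False
  v=0101: Γ:[p0=F] Δ:[p2=F, ¬p0=T] refutes=False
  v=0110: Γ:[p0=F] Δ:[p2=T, ¬p0=T] refutes=False
  v=0111: Γ:[p0=F] Δ:[p2=T, ¬p0=T] refutes=False
  v=1000: Γ:[p0=T] Δ:[p2=F, ¬p0=F] refutes=True  ← countermodel

Result: [1, 0, 0, 0]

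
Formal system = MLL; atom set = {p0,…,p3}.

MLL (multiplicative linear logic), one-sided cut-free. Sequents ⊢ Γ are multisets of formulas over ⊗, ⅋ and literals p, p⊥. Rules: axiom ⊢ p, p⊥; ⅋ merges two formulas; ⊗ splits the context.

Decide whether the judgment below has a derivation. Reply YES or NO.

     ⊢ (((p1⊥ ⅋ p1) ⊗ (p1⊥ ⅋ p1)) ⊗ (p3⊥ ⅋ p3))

Proof tree:
[⊗]  ⊢ (((p1⊥ ⅋ p1) ⊗ (p1⊥ ⅋ p1)) ⊗ (p3⊥ ⅋ p3))
  [⊗]  ⊢ ((p1⊥ ⅋ p1) ⊗ (p1⊥ ⅋ p1))
    [⅋]  ⊢ (p1⊥ ⅋ p1)
      [Ax]  ⊢ p1, p1⊥
    [⅋]  ⊢ (p1⊥ ⅋ p1)
      [Ax]  ⊢ p1, p1⊥
  [⅋]  ⊢ (p3⊥ ⅋ p3)
    [Ax]  ⊢ p3, p3⊥

Result: YES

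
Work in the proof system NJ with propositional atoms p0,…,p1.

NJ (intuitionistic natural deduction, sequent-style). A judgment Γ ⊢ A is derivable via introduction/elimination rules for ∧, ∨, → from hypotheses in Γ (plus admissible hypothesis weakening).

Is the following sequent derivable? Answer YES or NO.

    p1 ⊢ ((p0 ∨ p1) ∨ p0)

Proof tree:
[∨I₁] p1 ⊢ ((p0 ∨ p1) ∨ p0)
  [∨I₂] p1 ⊢ (p0 ∨ p1)
    [→E] p1 ⊢ p1
      [→I]  ⊢ (p1 → p1)
        [Ax] p1 ⊢ p1
      [Ax] p1 ⊢ p1

Result: YES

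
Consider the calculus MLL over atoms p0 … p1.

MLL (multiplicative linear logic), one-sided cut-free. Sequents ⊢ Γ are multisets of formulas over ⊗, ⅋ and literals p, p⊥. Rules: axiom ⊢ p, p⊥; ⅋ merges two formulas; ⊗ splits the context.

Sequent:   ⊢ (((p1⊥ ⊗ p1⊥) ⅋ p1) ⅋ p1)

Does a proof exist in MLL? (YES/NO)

Derivation trace:
[⅋]  ⊢ (((p1⊥ ⊗ p1⊥) ⅋ p1) ⅋ p1)
  [⅋]  ⊢ p1, ((p1⊥ ⊗ p1⊥) ⅋ p1)
    [⊗]  ⊢ p1, p1, (p1⊥ ⊗ p1⊥)
      [Ax]  ⊢ p1, p1⊥
      [Ax]  ⊢ p1, p1⊥

Result: YES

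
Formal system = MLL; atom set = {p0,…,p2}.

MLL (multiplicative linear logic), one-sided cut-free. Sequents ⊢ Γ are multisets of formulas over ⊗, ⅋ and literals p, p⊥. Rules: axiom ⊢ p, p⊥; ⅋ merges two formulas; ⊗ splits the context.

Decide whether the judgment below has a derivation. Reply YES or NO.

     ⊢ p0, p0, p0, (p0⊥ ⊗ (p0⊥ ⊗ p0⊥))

Derivation (root first):
[⊗]  ⊢ p0, p0, p0, (p0⊥ ⊗ (p0⊥ ⊗ p0⊥))
  [Ax]  ⊢ p0, p0⊥
  [⊗]  ⊢ p0, p0, (p0⊥ ⊗ p0⊥)
    [Ax]  ⊢ p0, p0⊥
    [Ax]  ⊢ p0, p0⊥

Result: YES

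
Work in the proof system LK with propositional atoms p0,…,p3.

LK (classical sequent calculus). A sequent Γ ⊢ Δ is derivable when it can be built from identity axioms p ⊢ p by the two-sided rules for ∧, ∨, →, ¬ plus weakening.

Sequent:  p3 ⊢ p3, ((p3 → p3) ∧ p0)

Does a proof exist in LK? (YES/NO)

Derivation (root first):
[∧R] p3 ⊢ p3, ((p3 → p3) ∧ p0)
  [→R]  ⊢ (p3 → p3)
    [Ax] p3 ⊢ p3
  [WR] p3 ⊢ p3, p0
    [Ax] p3 ⊢ p3

Result: YES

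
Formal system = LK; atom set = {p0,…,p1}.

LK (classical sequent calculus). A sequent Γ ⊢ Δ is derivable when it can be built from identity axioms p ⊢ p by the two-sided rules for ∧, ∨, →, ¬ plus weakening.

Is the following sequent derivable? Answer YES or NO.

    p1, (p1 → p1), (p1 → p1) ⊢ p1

Proof tree:
[→L] p1, (p1 → p1), (p1 → p1) ⊢ p1
  [→L] p1, (p1 → p1) ⊢ p1
    [Ax] p1 ⊢ p1
    [Ax] p1 ⊢ p1
  [Ax] p1 ⊢ p1

Result: YES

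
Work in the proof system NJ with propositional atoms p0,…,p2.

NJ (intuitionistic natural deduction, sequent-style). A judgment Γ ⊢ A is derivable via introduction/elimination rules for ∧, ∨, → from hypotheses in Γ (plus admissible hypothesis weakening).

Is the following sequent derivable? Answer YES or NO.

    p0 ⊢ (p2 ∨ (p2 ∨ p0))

Proof tree:
[∨I₂] p0 ⊢ (p2 ∨ (p2 ∨ p0))
  [∨I₂] p0 ⊢ (p2 ∨ p0)
    [Ax] p0 ⊢ p0

Result: YES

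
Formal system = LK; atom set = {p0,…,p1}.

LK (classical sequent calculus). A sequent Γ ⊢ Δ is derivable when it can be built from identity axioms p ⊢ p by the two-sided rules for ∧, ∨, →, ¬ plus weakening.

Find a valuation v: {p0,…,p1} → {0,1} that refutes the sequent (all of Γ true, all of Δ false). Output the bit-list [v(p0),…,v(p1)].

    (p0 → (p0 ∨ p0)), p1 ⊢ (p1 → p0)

Enumerate valuations to refute Γ ⊢ Δ:
  v=00: Γ:[(p0 → (p0 ∨ p0))=T, p1=F] Δ:[(p1 → p0)=T] refutes=False
  v=01: Γ:[(p0 → (p0 ∨ p0))=T, p1=T] Δ:[(p1 → p0)=F] refutes=True  ← countermodel

Result: [0, 1]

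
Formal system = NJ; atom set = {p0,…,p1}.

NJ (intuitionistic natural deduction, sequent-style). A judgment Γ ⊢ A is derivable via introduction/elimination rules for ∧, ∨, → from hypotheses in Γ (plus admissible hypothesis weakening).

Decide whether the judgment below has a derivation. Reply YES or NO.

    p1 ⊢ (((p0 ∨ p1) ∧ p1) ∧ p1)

Derivation (root first):
[∧I] p1 ⊢ (((p0 ∨ p1) ∧ p1) ∧ p1)
  [∧I] p1 ⊢ ((p0 ∨ p1) ∧ p1)
    [∨I₂] p1 ⊢ (p0 ∨ p1)
      [Ax] p1 ⊢ p1
    [Ax] p1 ⊢ p1
  [Ax] p1 ⊢ p1

Result: YES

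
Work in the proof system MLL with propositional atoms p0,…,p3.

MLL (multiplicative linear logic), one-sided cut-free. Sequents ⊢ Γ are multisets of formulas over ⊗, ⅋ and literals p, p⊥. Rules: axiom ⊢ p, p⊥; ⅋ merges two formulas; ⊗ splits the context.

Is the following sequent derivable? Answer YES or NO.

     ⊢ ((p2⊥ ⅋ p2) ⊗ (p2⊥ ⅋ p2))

Derivation (root first):
[⊗]  ⊢ ((p2⊥ ⅋ p2) ⊗ (p2⊥ ⅋ p2))
  [⅋]  ⊢ (p2⊥ ⅋ p2)
    [Ax]  ⊢ p2, p2⊥
  [⅋]  ⊢ (p2⊥ ⅋ p2)
    [Ax]  ⊢ p2, p2⊥

Result: YES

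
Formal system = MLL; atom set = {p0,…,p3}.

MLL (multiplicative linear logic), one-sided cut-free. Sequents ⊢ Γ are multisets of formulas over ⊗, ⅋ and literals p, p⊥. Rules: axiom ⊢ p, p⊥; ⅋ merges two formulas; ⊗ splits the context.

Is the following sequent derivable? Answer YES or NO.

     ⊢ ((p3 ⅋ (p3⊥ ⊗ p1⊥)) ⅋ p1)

Proof tree:
[⅋]  ⊢ ((p3 ⅋ (p3⊥ ⊗ p1⊥)) ⅋ p1)
  [⅋]  ⊢ p1, (p3 ⅋ (p3⊥ ⊗ p1⊥))
    [⊗]  ⊢ p3, p1, (p3⊥ ⊗ p1⊥)
      [Ax]  ⊢ p3, p3⊥
      [Ax]  ⊢ p1, p1⊥

Result: YES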